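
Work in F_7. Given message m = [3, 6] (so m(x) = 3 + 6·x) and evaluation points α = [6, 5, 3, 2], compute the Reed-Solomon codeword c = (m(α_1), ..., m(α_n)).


c = [4, 5, 0, 1]

Message polynomial: m(x) = 3 + 6·x (mod 7).
For each evaluation point α_i, compute m(α_i) mod 7:
  α_1 = 6: Horner steps 6 → 4, so m(6) = 4.
  α_2 = 5: Horner steps 6 → 5, so m(5) = 5.
  α_3 = 3: Horner steps 6 → 0, so m(3) = 0.
  α_4 = 2: Horner steps 6 → 1, so m(2) = 1.
Codeword c = [4, 5, 0, 1] ∈ F_7^4.


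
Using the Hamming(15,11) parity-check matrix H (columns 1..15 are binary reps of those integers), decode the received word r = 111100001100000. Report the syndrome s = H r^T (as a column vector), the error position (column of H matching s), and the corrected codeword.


s = (0, 1, 1, 1)^T, error position = 7, corrected codeword c = 111100101100000

Compute s = H r^T mod 2 one row at a time:
  s_1 = 0 + 1 + 1 + 0 + 0 + 0 + 0 + 0 = 2 ≡ 0 (mod 2).
  s_2 = 1 + 0 + 0 + 0 + 0 + 0 + 0 + 0 = 1 ≡ 1 (mod 2).
  s_3 = 1 + 1 + 0 + 0 + 1 + 0 + 0 + 0 = 3 ≡ 1 (mod 2).
  s_4 = 1 + 1 + 0 + 0 + 1 + 0 + 0 + 0 = 3 ≡ 1 (mod 2).
s = (0, 1, 1, 1)^T — this equals column 7 of H (binary 0111), so error is at position 7.
Correct: flip bit 7 of r = 111100001100000 to get c = 111100101100000.


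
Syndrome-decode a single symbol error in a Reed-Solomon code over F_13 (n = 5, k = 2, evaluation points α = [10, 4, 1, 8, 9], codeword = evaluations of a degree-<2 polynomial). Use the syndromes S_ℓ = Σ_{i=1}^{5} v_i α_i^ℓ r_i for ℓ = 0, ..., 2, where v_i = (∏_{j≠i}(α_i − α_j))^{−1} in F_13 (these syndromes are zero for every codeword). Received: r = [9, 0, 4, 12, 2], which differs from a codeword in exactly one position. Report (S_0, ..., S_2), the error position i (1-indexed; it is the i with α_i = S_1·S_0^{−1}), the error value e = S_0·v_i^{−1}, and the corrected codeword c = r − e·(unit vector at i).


S = (1, 10, 9), error at position 1, error magnitude e = 4, c = [5, 0, 4, 12, 2].

Step 1: column multipliers v_i = (∏_{j≠i}(α_i − α_j))^{−1} mod 13.
  i = 1 (α = 10): (10−4)(10−1)(10−8)(10−9) = 6·9·2·1 = 108 ≡ 4, so v_1 = 4^{−1} = 10 (mod 13).
  i = 2 (α = 4): (4−10)(4−1)(4−8)(4−9) = (−6)·3·(−4)·(−5) = −360 ≡ 4, so v_2 = 4^{−1} = 10 (mod 13).
  i = 3 (α = 1): (1−10)(1−4)(1−8)(1−9) = (−9)·(−3)·(−7)·(−8) = 1512 ≡ 4, so v_3 = 4^{−1} = 10 (mod 13).
  i = 4 (α = 8): (8−10)(8−4)(8−1)(8−9) = (−2)·4·7·(−1) = 56 ≡ 4, so v_4 = 4^{−1} = 10 (mod 13).
  i = 5 (α = 9): (9−10)(9−4)(9−1)(9−8) = (−1)·5·8·1 = −40 ≡ 12, so v_5 = 12^{−1} = 12 (mod 13).
  v = [10, 10, 10, 10, 12].
Step 2: syndromes of r = [9, 0, 4, 12, 2] (all sums mod 13).
  S_0 = Σ v_i r_i = 10·9 + 10·0 + 10·4 + 10·12 + 12·2 = 274 ≡ 1.
  S_1 = Σ v_i α_i r_i = 10·10·9 + 10·4·0 + 10·1·4 + 10·8·12 + 12·9·2 = 2116 ≡ 10.
  α_i^2 mod 13 = [9, 3, 1, 12, 3].
  S_2 = Σ v_i α_i^2 r_i = 10·9·9 + 10·3·0 + 10·1·4 + 10·12·12 + 12·3·2 = 2362 ≡ 9.
  S = (1, 10, 9) ≠ 0, so r is not a codeword (an error is present).
Step 3: locate the error. For a single error e at position i, S_ℓ = v_i·e·α_i^ℓ, so α_err = S_1/S_0.
  S_0^{−1} = 1^{−1} = 1 (mod 13), so α_err = 10·1 = 10 ≡ 10 = α_1. Error position i = 1.
  Consistency check: S_2/S_1 = 9·4 = 36 ≡ 10 = α_err ✓ (single-error assumption holds).
Step 4: error magnitude e = S_0/v_1 = S_0·∏_{j≠1}(α_1 − α_j) = 1·4 = 4 ≡ 4 (mod 13).
Step 5: correct position 1: c_1 = r_1 − e = 9 − 4 ≡ 5 (mod 13). Hence c = [5, 0, 4, 12, 2].
  Check: interpolating c through the α_i gives m(x) = 1 + 3·x (degree < 2) with m(α_i) = c_i for every i, so c is indeed a codeword.


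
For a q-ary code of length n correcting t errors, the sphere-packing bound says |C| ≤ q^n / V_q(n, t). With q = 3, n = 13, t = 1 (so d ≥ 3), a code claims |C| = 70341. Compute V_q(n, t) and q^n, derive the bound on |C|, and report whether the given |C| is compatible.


V_q(n, t) = 27, q^n = 1594323, Hamming bound = 59049, |C| = 70341 > bound (violated).

Step 1: Compute V_q(n, t) = Σ_{j=0}^1 C(n, j) (q−1)^j.
  j = 0: C(13,0)·(2)^0 = 1·1 = 1.
  j = 1: C(13,1)·(2)^1 = 13·2 = 26.
  V_q(n, t) = 1 + 26 = 27.
Step 2: q^n = 3^13 = 1594323.
Step 3: Hamming bound ⌊q^n / V_q(n,t)⌋ = ⌊1594323/27⌋ = 59049.
Step 4: Compare |C| = 70341 to 59049: violated.
The claimed |C| lies above the Hamming bound, so no 3-ary code of length 13 with d ≥ 3 can have 70341 codewords.


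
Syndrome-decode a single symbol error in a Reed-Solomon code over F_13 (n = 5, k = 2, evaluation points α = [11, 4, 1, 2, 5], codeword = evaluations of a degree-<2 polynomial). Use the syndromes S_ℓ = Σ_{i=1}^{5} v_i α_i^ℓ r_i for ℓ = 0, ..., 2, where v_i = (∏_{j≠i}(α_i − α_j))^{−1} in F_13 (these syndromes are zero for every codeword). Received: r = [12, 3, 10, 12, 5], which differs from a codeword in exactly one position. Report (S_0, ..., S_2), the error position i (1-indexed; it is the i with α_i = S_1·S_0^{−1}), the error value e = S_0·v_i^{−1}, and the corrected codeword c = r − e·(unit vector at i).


S = (6, 1, 11), error at position 1, error magnitude e = 8, c = [4, 3, 10, 12, 5].

Step 1: column multipliers v_i = (∏_{j≠i}(α_i − α_j))^{−1} mod 13.
  i = 1 (α = 11): (11−4)(11−1)(11−2)(11−5) = 7·10·9·6 = 3780 ≡ 10, so v_1 = 10^{−1} = 4 (mod 13).
  i = 2 (α = 4): (4−11)(4−1)(4−2)(4−5) = (−7)·3·2·(−1) = 42 ≡ 3, so v_2 = 3^{−1} = 9 (mod 13).
  i = 3 (α = 1): (1−11)(1−4)(1−2)(1−5) = (−10)·(−3)·(−1)·(−4) = 120 ≡ 3, so v_3 = 3^{−1} = 9 (mod 13).
  i = 4 (α = 2): (2−11)(2−4)(2−1)(2−5) = (−9)·(−2)·1·(−3) = −54 ≡ 11, so v_4 = 11^{−1} = 6 (mod 13).
  i = 5 (α = 5): (5−11)(5−4)(5−1)(5−2) = (−6)·1·4·3 = −72 ≡ 6, so v_5 = 6^{−1} = 11 (mod 13).
  v = [4, 9, 9, 6, 11].
Step 2: syndromes of r = [12, 3, 10, 12, 5] (all sums mod 13).
  S_0 = Σ v_i r_i = 4·12 + 9·3 + 9·10 + 6·12 + 11·5 = 292 ≡ 6.
  S_1 = Σ v_i α_i r_i = 4·11·12 + 9·4·3 + 9·1·10 + 6·2·12 + 11·5·5 = 1145 ≡ 1.
  α_i^2 mod 13 = [4, 3, 1, 4, 12].
  S_2 = Σ v_i α_i^2 r_i = 4·4·12 + 9·3·3 + 9·1·10 + 6·4·12 + 11·12·5 = 1311 ≡ 11.
  S = (6, 1, 11) ≠ 0, so r is not a codeword (an error is present).
Step 3: locate the error. For a single error e at position i, S_ℓ = v_i·e·α_i^ℓ, so α_err = S_1/S_0.
  S_0^{−1} = 6^{−1} = 11 (mod 13), so α_err = 1·11 = 11 ≡ 11 = α_1. Error position i = 1.
  Consistency check: S_2/S_1 = 11·1 = 11 ≡ 11 = α_err ✓ (single-error assumption holds).
Step 4: error magnitude e = S_0/v_1 = S_0·∏_{j≠1}(α_1 − α_j) = 6·10 = 60 ≡ 8 (mod 13).
Step 5: correct position 1: c_1 = r_1 − e = 12 − 8 ≡ 4 (mod 13). Hence c = [4, 3, 10, 12, 5].
  Check: interpolating c through the α_i gives m(x) = 8 + 2·x (degree < 2) with m(α_i) = c_i for every i, so c is indeed a codeword.


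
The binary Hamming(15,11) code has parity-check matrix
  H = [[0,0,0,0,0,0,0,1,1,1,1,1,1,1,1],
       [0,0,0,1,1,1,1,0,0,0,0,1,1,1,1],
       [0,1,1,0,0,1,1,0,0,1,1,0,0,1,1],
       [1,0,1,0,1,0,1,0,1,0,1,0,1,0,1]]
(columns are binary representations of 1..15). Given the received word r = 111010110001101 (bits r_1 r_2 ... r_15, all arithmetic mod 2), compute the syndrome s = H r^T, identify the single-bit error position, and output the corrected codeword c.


s = (0, 1, 0, 0)^T, error position = 4, corrected codeword c = 111110110001101

Compute s = H r^T mod 2 one row at a time:
  s_1 = 1 + 0 + 0 + 0 + 1 + 1 + 0 + 1 = 4 ≡ 0 (mod 2).
  s_2 = 0 + 1 + 0 + 1 + 1 + 1 + 0 + 1 = 5 ≡ 1 (mod 2).
  s_3 = 1 + 1 + 0 + 1 + 0 + 0 + 0 + 1 = 4 ≡ 0 (mod 2).
  s_4 = 1 + 1 + 1 + 1 + 0 + 0 + 1 + 1 = 6 ≡ 0 (mod 2).
s = (0, 1, 0, 0)^T — this equals column 4 of H (binary 0100), so error is at position 4.
Correct: flip bit 4 of r = 111010110001101 to get c = 111110110001101.


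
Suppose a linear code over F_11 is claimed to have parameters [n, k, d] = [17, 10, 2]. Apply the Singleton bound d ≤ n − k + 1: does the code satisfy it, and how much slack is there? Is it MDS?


Singleton RHS = n − k + 1 = 8, slack = 6, bound satisfied, not MDS.

Singleton bound: d ≤ n − k + 1.
Here n = 17, k = 10, so n − k + 1 = 8.
Given d = 2, check d ≤ 8: YES.
Slack = (n − k + 1) − d = 6.
The code is NOT MDS (slack = 6 > 0).
Description: the claimed parameters are [17, 10, 2]_11; such a code would be non-MDS.


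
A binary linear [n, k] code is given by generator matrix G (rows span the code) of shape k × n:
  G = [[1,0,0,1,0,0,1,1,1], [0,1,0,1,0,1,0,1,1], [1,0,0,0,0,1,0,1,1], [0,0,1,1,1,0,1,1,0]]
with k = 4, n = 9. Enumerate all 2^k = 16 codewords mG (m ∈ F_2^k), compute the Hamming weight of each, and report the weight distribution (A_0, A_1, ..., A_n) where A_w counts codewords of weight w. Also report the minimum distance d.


Weight distribution: A_0 = 1, A_3 = 2, A_4 = 5, A_5 = 4, A_6 = 2, A_7 = 2. Minimum distance d = 3.

Enumerate all 2^4 = 16 messages m ∈ F_2^4.
For each, compute codeword c = mG in F_2^9, then tally its weight.
  m = 0000 → c = 000000000, weight = 0.
  m = 1000 → c = 100100111, weight = 5.
  m = 0100 → c = 010101011, weight = 5.
  m = 1100 → c = 110001100, weight = 4.
  m = 0010 → c = 100001011, weight = 4.
  m = 1010 → c = 000101100, weight = 3.
  m = 0110 → c = 110100000, weight = 3.
  m = 1110 → c = 010000111, weight = 4.
  m = 0001 → c = 001110110, weight = 5.
  m = 1001 → c = 101010001, weight = 4.
  m = 0101 → c = 011011101, weight = 6.
  m = 1101 → c = 111111010, weight = 7.
  m = 0011 → c = 101111101, weight = 7.
  m = 1011 → c = 001011010, weight = 4.
  m = 0111 → c = 111010110, weight = 6.
  m = 1111 → c = 011110001, weight = 5.
Tally weights:
  weight 0: 1 codewords.
  weight 3: 2 codewords.
  weight 4: 5 codewords.
  weight 5: 4 codewords.
  weight 6: 2 codewords.
  weight 7: 2 codewords.
Minimum distance d = smallest w > 0 with A_w > 0 = 3.
Sanity: Σ A_w = 16 = 2^4 = 16 ✓.


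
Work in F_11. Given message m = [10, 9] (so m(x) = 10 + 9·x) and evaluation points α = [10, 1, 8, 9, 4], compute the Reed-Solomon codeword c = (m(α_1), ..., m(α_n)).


c = [1, 8, 5, 3, 2]

Message polynomial: m(x) = 10 + 9·x (mod 11).
For each evaluation point α_i, compute m(α_i) mod 11:
  α_1 = 10: Horner steps 9 → 1, so m(10) = 1.
  α_2 = 1: Horner steps 9 → 8, so m(1) = 8.
  α_3 = 8: Horner steps 9 → 5, so m(8) = 5.
  α_4 = 9: Horner steps 9 → 3, so m(9) = 3.
  α_5 = 4: Horner steps 9 → 2, so m(4) = 2.
Codeword c = [1, 8, 5, 3, 2] ∈ F_11^5.


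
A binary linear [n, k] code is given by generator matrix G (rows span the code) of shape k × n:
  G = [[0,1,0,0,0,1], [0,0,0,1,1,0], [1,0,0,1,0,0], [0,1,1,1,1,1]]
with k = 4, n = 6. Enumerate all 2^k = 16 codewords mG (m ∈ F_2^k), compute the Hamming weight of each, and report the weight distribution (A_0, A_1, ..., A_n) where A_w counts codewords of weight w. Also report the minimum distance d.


Weight distribution: A_0 = 1, A_1 = 1, A_2 = 4, A_3 = 4, A_4 = 3, A_5 = 3. Minimum distance d = 1.

Enumerate all 2^4 = 16 messages m ∈ F_2^4.
For each, compute codeword c = mG in F_2^6, then tally its weight.
  m = 0000 → c = 000000, weight = 0.
  m = 1000 → c = 010001, weight = 2.
  m = 0100 → c = 000110, weight = 2.
  m = 1100 → c = 010111, weight = 4.
  m = 0010 → c = 100100, weight = 2.
  m = 1010 → c = 110101, weight = 4.
  m = 0110 → c = 100010, weight = 2.
  m = 1110 → c = 110011, weight = 4.
  m = 0001 → c = 011111, weight = 5.
  m = 1001 → c = 001110, weight = 3.
  m = 0101 → c = 011001, weight = 3.
  m = 1101 → c = 001000, weight = 1.
  m = 0011 → c = 111011, weight = 5.
  m = 1011 → c = 101010, weight = 3.
  m = 0111 → c = 111101, weight = 5.
  m = 1111 → c = 101100, weight = 3.
Tally weights:
  weight 0: 1 codewords.
  weight 1: 1 codewords.
  weight 2: 4 codewords.
  weight 3: 4 codewords.
  weight 4: 3 codewords.
  weight 5: 3 codewords.
Minimum distance d = smallest w > 0 with A_w > 0 = 1.
Sanity: Σ A_w = 16 = 2^4 = 16 ✓.


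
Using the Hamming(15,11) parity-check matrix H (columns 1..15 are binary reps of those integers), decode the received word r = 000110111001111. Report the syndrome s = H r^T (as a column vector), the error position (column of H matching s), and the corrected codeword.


s = (0, 1, 1, 1)^T, error position = 7, corrected codeword c = 000110011001111

Compute s = H r^T mod 2 one row at a time:
  s_1 = 1 + 1 + 0 + 0 + 1 + 1 + 1 + 1 = 6 ≡ 0 (mod 2).
  s_2 = 1 + 1 + 0 + 1 + 1 + 1 + 1 + 1 = 7 ≡ 1 (mod 2).
  s_3 = 0 + 0 + 0 + 1 + 0 + 0 + 1 + 1 = 3 ≡ 1 (mod 2).
  s_4 = 0 + 0 + 1 + 1 + 1 + 0 + 1 + 1 = 5 ≡ 1 (mod 2).
s = (0, 1, 1, 1)^T — this equals column 7 of H (binary 0111), so error is at position 7.
Correct: flip bit 7 of r = 000110111001111 to get c = 000110011001111.


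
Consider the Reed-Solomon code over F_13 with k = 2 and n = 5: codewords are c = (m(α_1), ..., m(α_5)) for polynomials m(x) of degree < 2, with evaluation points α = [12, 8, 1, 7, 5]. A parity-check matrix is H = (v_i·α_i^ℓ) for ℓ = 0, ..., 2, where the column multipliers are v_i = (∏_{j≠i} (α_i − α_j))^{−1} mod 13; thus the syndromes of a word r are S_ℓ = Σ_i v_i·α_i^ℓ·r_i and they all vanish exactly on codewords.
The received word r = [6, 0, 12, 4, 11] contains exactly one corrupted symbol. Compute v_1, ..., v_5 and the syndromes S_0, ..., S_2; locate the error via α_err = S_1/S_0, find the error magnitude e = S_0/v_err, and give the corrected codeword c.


S = (12, 5, 1), error at position 2, error magnitude e = 6, c = [6, 7, 12, 4, 11].

Step 1: column multipliers v_i = (∏_{j≠i}(α_i − α_j))^{−1} mod 13.
  i = 1 (α = 12): (12−8)(12−1)(12−7)(12−5) = 4·11·5·7 = 1540 ≡ 6, so v_1 = 6^{−1} = 11 (mod 13).
  i = 2 (α = 8): (8−12)(8−1)(8−7)(8−5) = (−4)·7·1·3 = −84 ≡ 7, so v_2 = 7^{−1} = 2 (mod 13).
  i = 3 (α = 1): (1−12)(1−8)(1−7)(1−5) = (−11)·(−7)·(−6)·(−4) = 1848 ≡ 2, so v_3 = 2^{−1} = 7 (mod 13).
  i = 4 (α = 7): (7−12)(7−8)(7−1)(7−5) = (−5)·(−1)·6·2 = 60 ≡ 8, so v_4 = 8^{−1} = 5 (mod 13).
  i = 5 (α = 5): (5−12)(5−8)(5−1)(5−7) = (−7)·(−3)·4·(−2) = −168 ≡ 1, so v_5 = 1^{−1} = 1 (mod 13).
  v = [11, 2, 7, 5, 1].
Step 2: syndromes of r = [6, 0, 12, 4, 11] (all sums mod 13).
  S_0 = Σ v_i r_i = 11·6 + 2·0 + 7·12 + 5·4 + 1·11 = 181 ≡ 12.
  S_1 = Σ v_i α_i r_i = 11·12·6 + 2·8·0 + 7·1·12 + 5·7·4 + 1·5·11 = 1071 ≡ 5.
  α_i^2 mod 13 = [1, 12, 1, 10, 12].
  S_2 = Σ v_i α_i^2 r_i = 11·1·6 + 2·12·0 + 7·1·12 + 5·10·4 + 1·12·11 = 482 ≡ 1.
  S = (12, 5, 1) ≠ 0, so r is not a codeword (an error is present).
Step 3: locate the error. For a single error e at position i, S_ℓ = v_i·e·α_i^ℓ, so α_err = S_1/S_0.
  S_0^{−1} = 12^{−1} = 12 (mod 13), so α_err = 5·12 = 60 ≡ 8 = α_2. Error position i = 2.
  Consistency check: S_2/S_1 = 1·8 = 8 ≡ 8 = α_err ✓ (single-error assumption holds).
Step 4: error magnitude e = S_0/v_2 = S_0·∏_{j≠2}(α_2 − α_j) = 12·7 = 84 ≡ 6 (mod 13).
Step 5: correct position 2: c_2 = r_2 − e = 0 − 6 ≡ 7 (mod 13). Hence c = [6, 7, 12, 4, 11].
  Check: interpolating c through the α_i gives m(x) = 9 + 3·x (degree < 2) with m(α_i) = c_i for every i, so c is indeed a codeword.


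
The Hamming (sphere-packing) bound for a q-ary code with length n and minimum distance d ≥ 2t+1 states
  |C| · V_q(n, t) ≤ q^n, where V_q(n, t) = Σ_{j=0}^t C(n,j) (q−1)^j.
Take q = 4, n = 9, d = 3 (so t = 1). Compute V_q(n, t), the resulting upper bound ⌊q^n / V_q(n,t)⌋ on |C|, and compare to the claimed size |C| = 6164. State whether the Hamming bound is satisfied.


V_q(n, t) = 28, q^n = 262144, Hamming bound = 9362, |C| = 6164 ≤ bound (satisfied).

Step 1: Compute V_q(n, t) = Σ_{j=0}^1 C(n, j) (q−1)^j.
  j = 0: C(9,0)·(3)^0 = 1·1 = 1.
  j = 1: C(9,1)·(3)^1 = 9·3 = 27.
  V_q(n, t) = 1 + 27 = 28.
Step 2: q^n = 4^9 = 262144.
Step 3: Hamming bound ⌊q^n / V_q(n,t)⌋ = ⌊262144/28⌋ = 9362.
Step 4: Compare |C| = 6164 to 9362: satisfied.
The claimed |C| lies below the Hamming bound.


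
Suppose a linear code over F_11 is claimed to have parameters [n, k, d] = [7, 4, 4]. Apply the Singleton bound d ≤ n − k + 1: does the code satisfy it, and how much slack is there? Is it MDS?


Singleton RHS = n − k + 1 = 4, slack = 0, bound satisfied, MDS.

Singleton bound: d ≤ n − k + 1.
Here n = 7, k = 4, so n − k + 1 = 4.
Given d = 4, check d ≤ 4: YES.
Slack = (n − k + 1) − d = 0.
The code is MDS (slack = 0).
Description: the claimed parameters are [7, 4, 4]_11; such a code would be MDS (meets Singleton bound).


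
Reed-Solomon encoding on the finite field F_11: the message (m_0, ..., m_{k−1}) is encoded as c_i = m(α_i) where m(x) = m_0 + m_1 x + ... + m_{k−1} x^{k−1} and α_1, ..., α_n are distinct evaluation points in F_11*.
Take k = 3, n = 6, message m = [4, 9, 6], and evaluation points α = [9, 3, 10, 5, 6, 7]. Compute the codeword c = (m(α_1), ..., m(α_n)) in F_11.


c = [10, 8, 1, 1, 10, 9]

Message polynomial: m(x) = 4 + 9·x + 6·x^2 (mod 11).
For each evaluation point α_i, compute m(α_i) mod 11:
  α_1 = 9: Horner steps 6 → 8 → 10, so m(9) = 10.
  α_2 = 3: Horner steps 6 → 5 → 8, so m(3) = 8.
  α_3 = 10: Horner steps 6 → 3 → 1, so m(10) = 1.
  α_4 = 5: Horner steps 6 → 6 → 1, so m(5) = 1.
  α_5 = 6: Horner steps 6 → 1 → 10, so m(6) = 10.
  α_6 = 7: Horner steps 6 → 7 → 9, so m(7) = 9.
Codeword c = [10, 8, 1, 1, 10, 9] ∈ F_11^6.


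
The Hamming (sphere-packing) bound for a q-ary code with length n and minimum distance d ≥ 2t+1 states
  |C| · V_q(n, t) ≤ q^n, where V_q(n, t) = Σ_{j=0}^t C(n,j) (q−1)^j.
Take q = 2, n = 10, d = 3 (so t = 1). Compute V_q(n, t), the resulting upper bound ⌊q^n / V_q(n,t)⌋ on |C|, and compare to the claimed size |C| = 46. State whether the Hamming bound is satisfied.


V_q(n, t) = 11, q^n = 1024, Hamming bound = 93, |C| = 46 ≤ bound (satisfied).

Step 1: Compute V_q(n, t) = Σ_{j=0}^1 C(n, j) (q−1)^j.
  j = 0: C(10,0)·(1)^0 = 1·1 = 1.
  j = 1: C(10,1)·(1)^1 = 10·1 = 10.
  V_q(n, t) = 1 + 10 = 11.
Step 2: q^n = 2^10 = 1024.
Step 3: Hamming bound ⌊q^n / V_q(n,t)⌋ = ⌊1024/11⌋ = 93.
Step 4: Compare |C| = 46 to 93: satisfied.
The claimed |C| lies below the Hamming bound.


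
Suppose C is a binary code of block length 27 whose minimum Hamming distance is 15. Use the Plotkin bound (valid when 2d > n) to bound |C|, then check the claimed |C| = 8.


Plotkin bound M ≤ 10; given |C| = 8 ≤ bound (satisfied).

Check applicability: 2d = 30, n = 27.
2d − n = 3 > 0, so Plotkin applies.
Compute d/(2d−n) = 15/3 ≈ 5.0000.
⌊d/(2d−n)⌋ = 5.
Plotkin bound: M ≤ 2·5 = 10.
Given |C| = 8, check: satisfied.
This |C| is below the Plotkin bound.


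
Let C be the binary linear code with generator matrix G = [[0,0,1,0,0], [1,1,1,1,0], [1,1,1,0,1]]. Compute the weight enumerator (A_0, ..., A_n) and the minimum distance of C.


Weight distribution: A_0 = 1, A_1 = 1, A_2 = 1, A_3 = 3, A_4 = 2. Minimum distance d = 1.

Enumerate all 2^3 = 8 messages m ∈ F_2^3.
For each, compute codeword c = mG in F_2^5, then tally its weight.
  m = 000 → c = 00000, weight = 0.
  m = 100 → c = 00100, weight = 1.
  m = 010 → c = 11110, weight = 4.
  m = 110 → c = 11010, weight = 3.
  m = 001 → c = 11101, weight = 4.
  m = 101 → c = 11001, weight = 3.
  m = 011 → c = 00011, weight = 2.
  m = 111 → c = 00111, weight = 3.
Tally weights:
  weight 0: 1 codewords.
  weight 1: 1 codewords.
  weight 2: 1 codewords.
  weight 3: 3 codewords.
  weight 4: 2 codewords.
Minimum distance d = smallest w > 0 with A_w > 0 = 1.
Sanity: Σ A_w = 8 = 2^3 = 8 ✓.


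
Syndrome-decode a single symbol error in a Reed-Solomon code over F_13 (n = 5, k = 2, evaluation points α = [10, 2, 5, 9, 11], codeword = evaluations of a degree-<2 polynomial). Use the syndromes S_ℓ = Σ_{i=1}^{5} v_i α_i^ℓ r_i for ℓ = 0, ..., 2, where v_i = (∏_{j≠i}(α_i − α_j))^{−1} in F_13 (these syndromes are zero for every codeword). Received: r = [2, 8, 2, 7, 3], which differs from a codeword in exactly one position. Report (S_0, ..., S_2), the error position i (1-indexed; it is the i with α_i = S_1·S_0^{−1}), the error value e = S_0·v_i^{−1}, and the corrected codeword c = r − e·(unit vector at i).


S = (3, 4, 1), error at position 1, error magnitude e = 10, c = [5, 8, 2, 7, 3].

Step 1: column multipliers v_i = (∏_{j≠i}(α_i − α_j))^{−1} mod 13.
  i = 1 (α = 10): (10−2)(10−5)(10−9)(10−11) = 8·5·1·(−1) = −40 ≡ 12, so v_1 = 12^{−1} = 12 (mod 13).
  i = 2 (α = 2): (2−10)(2−5)(2−9)(2−11) = (−8)·(−3)·(−7)·(−9) = 1512 ≡ 4, so v_2 = 4^{−1} = 10 (mod 13).
  i = 3 (α = 5): (5−10)(5−2)(5−9)(5−11) = (−5)·3·(−4)·(−6) = −360 ≡ 4, so v_3 = 4^{−1} = 10 (mod 13).
  i = 4 (α = 9): (9−10)(9−2)(9−5)(9−11) = (−1)·7·4·(−2) = 56 ≡ 4, so v_4 = 4^{−1} = 10 (mod 13).
  i = 5 (α = 11): (11−10)(11−2)(11−5)(11−9) = 1·9·6·2 = 108 ≡ 4, so v_5 = 4^{−1} = 10 (mod 13).
  v = [12, 10, 10, 10, 10].
Step 2: syndromes of r = [2, 8, 2, 7, 3] (all sums mod 13).
  S_0 = Σ v_i r_i = 12·2 + 10·8 + 10·2 + 10·7 + 10·3 = 224 ≡ 3.
  S_1 = Σ v_i α_i r_i = 12·10·2 + 10·2·8 + 10·5·2 + 10·9·7 + 10·11·3 = 1460 ≡ 4.
  α_i^2 mod 13 = [9, 4, 12, 3, 4].
  S_2 = Σ v_i α_i^2 r_i = 12·9·2 + 10·4·8 + 10·12·2 + 10·3·7 + 10·4·3 = 1106 ≡ 1.
  S = (3, 4, 1) ≠ 0, so r is not a codeword (an error is present).
Step 3: locate the error. For a single error e at position i, S_ℓ = v_i·e·α_i^ℓ, so α_err = S_1/S_0.
  S_0^{−1} = 3^{−1} = 9 (mod 13), so α_err = 4·9 = 36 ≡ 10 = α_1. Error position i = 1.
  Consistency check: S_2/S_1 = 1·10 = 10 ≡ 10 = α_err ✓ (single-error assumption holds).
Step 4: error magnitude e = S_0/v_1 = S_0·∏_{j≠1}(α_1 − α_j) = 3·12 = 36 ≡ 10 (mod 13).
Step 5: correct position 1: c_1 = r_1 − e = 2 − 10 ≡ 5 (mod 13). Hence c = [5, 8, 2, 7, 3].
  Check: interpolating c through the α_i gives m(x) = 12 + 11·x (degree < 2) with m(α_i) = c_i for every i, so c is indeed a codeword.


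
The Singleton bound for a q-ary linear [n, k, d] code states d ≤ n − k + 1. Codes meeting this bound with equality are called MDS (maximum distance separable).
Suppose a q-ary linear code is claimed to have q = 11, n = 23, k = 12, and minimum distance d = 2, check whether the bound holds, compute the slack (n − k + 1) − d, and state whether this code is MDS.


Singleton RHS = n − k + 1 = 12, slack = 10, bound satisfied, not MDS.

Singleton bound: d ≤ n − k + 1.
Here n = 23, k = 12, so n − k + 1 = 12.
Given d = 2, check d ≤ 12: YES.
Slack = (n − k + 1) − d = 10.
The code is NOT MDS (slack = 10 > 0).
Description: the claimed parameters are [23, 12, 2]_11; such a code would be non-MDS.


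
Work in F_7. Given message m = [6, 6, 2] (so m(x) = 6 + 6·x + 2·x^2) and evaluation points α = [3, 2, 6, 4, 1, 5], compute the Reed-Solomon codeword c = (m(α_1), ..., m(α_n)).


c = [0, 5, 2, 6, 0, 2]

Message polynomial: m(x) = 6 + 6·x + 2·x^2 (mod 7).
For each evaluation point α_i, compute m(α_i) mod 7:
  α_1 = 3: Horner steps 2 → 5 → 0, so m(3) = 0.
  α_2 = 2: Horner steps 2 → 3 → 5, so m(2) = 5.
  α_3 = 6: Horner steps 2 → 4 → 2, so m(6) = 2.
  α_4 = 4: Horner steps 2 → 0 → 6, so m(4) = 6.
  α_5 = 1: Horner steps 2 → 1 → 0, so m(1) = 0.
  α_6 = 5: Horner steps 2 → 2 → 2, so m(5) = 2.
Codeword c = [0, 5, 2, 6, 0, 2] ∈ F_7^6.


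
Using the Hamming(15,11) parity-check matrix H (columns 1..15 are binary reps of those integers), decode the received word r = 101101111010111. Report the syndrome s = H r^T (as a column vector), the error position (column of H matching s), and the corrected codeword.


s = (0, 0, 0, 1)^T, error position = 1, corrected codeword c = 001101111010111

Compute s = H r^T mod 2 one row at a time:
  s_1 = 1 + 1 + 0 + 1 + 0 + 1 + 1 + 1 = 6 ≡ 0 (mod 2).
  s_2 = 1 + 0 + 1 + 1 + 0 + 1 + 1 + 1 = 6 ≡ 0 (mod 2).
  s_3 = 0 + 1 + 1 + 1 + 0 + 1 + 1 + 1 = 6 ≡ 0 (mod 2).
  s_4 = 1 + 1 + 0 + 1 + 1 + 1 + 1 + 1 = 7 ≡ 1 (mod 2).
s = (0, 0, 0, 1)^T — this equals column 1 of H (binary 0001), so error is at position 1.
Correct: flip bit 1 of r = 101101111010111 to get c = 001101111010111.


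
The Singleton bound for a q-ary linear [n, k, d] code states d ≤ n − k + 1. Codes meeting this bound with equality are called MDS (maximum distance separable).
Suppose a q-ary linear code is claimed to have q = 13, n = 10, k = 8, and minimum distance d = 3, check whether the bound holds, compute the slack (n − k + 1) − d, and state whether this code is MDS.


Singleton RHS = n − k + 1 = 3, slack = 0, bound satisfied, MDS.

Singleton bound: d ≤ n − k + 1.
Here n = 10, k = 8, so n − k + 1 = 3.
Given d = 3, check d ≤ 3: YES.
Slack = (n − k + 1) − d = 0.
The code is MDS (slack = 0).
Description: the claimed parameters are [10, 8, 3]_13; such a code would be MDS (meets Singleton bound).


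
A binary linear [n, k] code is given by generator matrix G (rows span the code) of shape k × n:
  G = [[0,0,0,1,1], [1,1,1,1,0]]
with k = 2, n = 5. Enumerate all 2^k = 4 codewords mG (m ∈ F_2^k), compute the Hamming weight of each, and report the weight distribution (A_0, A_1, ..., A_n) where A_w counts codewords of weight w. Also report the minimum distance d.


Weight distribution: A_0 = 1, A_2 = 1, A_4 = 2. Minimum distance d = 2.

Enumerate all 2^2 = 4 messages m ∈ F_2^2.
For each, compute codeword c = mG in F_2^5, then tally its weight.
  m = 00 → c = 00000, weight = 0.
  m = 10 → c = 00011, weight = 2.
  m = 01 → c = 11110, weight = 4.
  m = 11 → c = 11101, weight = 4.
Tally weights:
  weight 0: 1 codewords.
  weight 2: 1 codewords.
  weight 4: 2 codewords.
Minimum distance d = smallest w > 0 with A_w > 0 = 2.
Sanity: Σ A_w = 4 = 2^2 = 4 ✓.


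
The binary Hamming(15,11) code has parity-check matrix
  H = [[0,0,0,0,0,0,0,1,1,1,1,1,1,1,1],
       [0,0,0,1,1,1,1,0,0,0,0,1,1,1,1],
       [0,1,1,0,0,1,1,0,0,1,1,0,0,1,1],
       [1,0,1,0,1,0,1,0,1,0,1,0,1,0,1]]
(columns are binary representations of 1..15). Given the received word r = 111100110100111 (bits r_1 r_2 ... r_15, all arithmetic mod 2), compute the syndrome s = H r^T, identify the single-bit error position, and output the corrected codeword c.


s = (1, 1, 0, 1)^T, error position = 13, corrected codeword c = 111100110100011

Compute s = H r^T mod 2 one row at a time:
  s_1 = 1 + 0 + 1 + 0 + 0 + 1 + 1 + 1 = 5 ≡ 1 (mod 2).
  s_2 = 1 + 0 + 0 + 1 + 0 + 1 + 1 + 1 = 5 ≡ 1 (mod 2).
  s_3 = 1 + 1 + 0 + 1 + 1 + 0 + 1 + 1 = 6 ≡ 0 (mod 2).
  s_4 = 1 + 1 + 0 + 1 + 0 + 0 + 1 + 1 = 5 ≡ 1 (mod 2).
s = (1, 1, 0, 1)^T — this equals column 13 of H (binary 1101), so error is at position 13.
Correct: flip bit 13 of r = 111100110100111 to get c = 111100110100011.


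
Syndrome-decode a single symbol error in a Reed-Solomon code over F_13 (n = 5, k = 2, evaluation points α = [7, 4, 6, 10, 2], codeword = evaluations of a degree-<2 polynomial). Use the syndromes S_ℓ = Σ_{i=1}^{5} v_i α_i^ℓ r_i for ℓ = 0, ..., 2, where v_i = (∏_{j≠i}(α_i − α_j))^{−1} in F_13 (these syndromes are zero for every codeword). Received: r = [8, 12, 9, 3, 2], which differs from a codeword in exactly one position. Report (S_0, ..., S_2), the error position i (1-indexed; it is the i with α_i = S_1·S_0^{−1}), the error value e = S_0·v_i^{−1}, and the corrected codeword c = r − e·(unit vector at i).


S = (1, 7, 10), error at position 1, error magnitude e = 7, c = [1, 12, 9, 3, 2].

Step 1: column multipliers v_i = (∏_{j≠i}(α_i − α_j))^{−1} mod 13.
  i = 1 (α = 7): (7−4)(7−6)(7−10)(7−2) = 3·1·(−3)·5 = −45 ≡ 7, so v_1 = 7^{−1} = 2 (mod 13).
  i = 2 (α = 4): (4−7)(4−6)(4−10)(4−2) = (−3)·(−2)·(−6)·2 = −72 ≡ 6, so v_2 = 6^{−1} = 11 (mod 13).
  i = 3 (α = 6): (6−7)(6−4)(6−10)(6−2) = (−1)·2·(−4)·4 = 32 ≡ 6, so v_3 = 6^{−1} = 11 (mod 13).
  i = 4 (α = 10): (10−7)(10−4)(10−6)(10−2) = 3·6·4·8 = 576 ≡ 4, so v_4 = 4^{−1} = 10 (mod 13).
  i = 5 (α = 2): (2−7)(2−4)(2−6)(2−10) = (−5)·(−2)·(−4)·(−8) = 320 ≡ 8, so v_5 = 8^{−1} = 5 (mod 13).
  v = [2, 11, 11, 10, 5].
Step 2: syndromes of r = [8, 12, 9, 3, 2] (all sums mod 13).
  S_0 = Σ v_i r_i = 2·8 + 11·12 + 11·9 + 10·3 + 5·2 = 287 ≡ 1.
  S_1 = Σ v_i α_i r_i = 2·7·8 + 11·4·12 + 11·6·9 + 10·10·3 + 5·2·2 = 1554 ≡ 7.
  α_i^2 mod 13 = [10, 3, 10, 9, 4].
  S_2 = Σ v_i α_i^2 r_i = 2·10·8 + 11·3·12 + 11·10·9 + 10·9·3 + 5·4·2 = 1856 ≡ 10.
  S = (1, 7, 10) ≠ 0, so r is not a codeword (an error is present).
Step 3: locate the error. For a single error e at position i, S_ℓ = v_i·e·α_i^ℓ, so α_err = S_1/S_0.
  S_0^{−1} = 1^{−1} = 1 (mod 13), so α_err = 7·1 = 7 ≡ 7 = α_1. Error position i = 1.
  Consistency check: S_2/S_1 = 10·2 = 20 ≡ 7 = α_err ✓ (single-error assumption holds).
Step 4: error magnitude e = S_0/v_1 = S_0·∏_{j≠1}(α_1 − α_j) = 1·7 = 7 ≡ 7 (mod 13).
Step 5: correct position 1: c_1 = r_1 − e = 8 − 7 ≡ 1 (mod 13). Hence c = [1, 12, 9, 3, 2].
  Check: interpolating c through the α_i gives m(x) = 5 + 5·x (degree < 2) with m(α_i) = c_i for every i, so c is indeed a codeword.


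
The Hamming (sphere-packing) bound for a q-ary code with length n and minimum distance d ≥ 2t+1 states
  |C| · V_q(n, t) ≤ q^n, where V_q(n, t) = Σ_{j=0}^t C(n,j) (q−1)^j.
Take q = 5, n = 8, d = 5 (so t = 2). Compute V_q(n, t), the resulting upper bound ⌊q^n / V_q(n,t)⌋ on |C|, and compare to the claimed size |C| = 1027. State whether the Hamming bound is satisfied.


V_q(n, t) = 481, q^n = 390625, Hamming bound = 812, |C| = 1027 > bound (violated).

Step 1: Compute V_q(n, t) = Σ_{j=0}^2 C(n, j) (q−1)^j.
  j = 0: C(8,0)·(4)^0 = 1·1 = 1.
  j = 1: C(8,1)·(4)^1 = 8·4 = 32.
  j = 2: C(8,2)·(4)^2 = 28·16 = 448.
  V_q(n, t) = 1 + 32 + 448 = 481.
Step 2: q^n = 5^8 = 390625.
Step 3: Hamming bound ⌊q^n / V_q(n,t)⌋ = ⌊390625/481⌋ = 812.
Step 4: Compare |C| = 1027 to 812: violated.
The claimed |C| lies above the Hamming bound, so no 5-ary code of length 8 with d ≥ 5 can have 1027 codewords.


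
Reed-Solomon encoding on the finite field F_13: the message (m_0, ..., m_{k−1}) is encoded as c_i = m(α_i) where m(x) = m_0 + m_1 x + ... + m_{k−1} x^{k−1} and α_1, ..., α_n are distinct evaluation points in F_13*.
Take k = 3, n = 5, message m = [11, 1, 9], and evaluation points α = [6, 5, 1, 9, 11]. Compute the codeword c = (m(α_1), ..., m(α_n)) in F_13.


c = [3, 7, 8, 8, 6]

Message polynomial: m(x) = 11 + 1·x + 9·x^2 (mod 13).
For each evaluation point α_i, compute m(α_i) mod 13:
  α_1 = 6: Horner steps 9 → 3 → 3, so m(6) = 3.
  α_2 = 5: Horner steps 9 → 7 → 7, so m(5) = 7.
  α_3 = 1: Horner steps 9 → 10 → 8, so m(1) = 8.
  α_4 = 9: Horner steps 9 → 4 → 8, so m(9) = 8.
  α_5 = 11: Horner steps 9 → 9 → 6, so m(11) = 6.
Codeword c = [3, 7, 8, 8, 6] ∈ F_13^5.


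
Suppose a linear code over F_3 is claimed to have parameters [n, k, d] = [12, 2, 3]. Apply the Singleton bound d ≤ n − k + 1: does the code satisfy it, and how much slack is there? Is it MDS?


Singleton RHS = n − k + 1 = 11, slack = 8, bound satisfied, not MDS.

Singleton bound: d ≤ n − k + 1.
Here n = 12, k = 2, so n − k + 1 = 11.
Given d = 3, check d ≤ 11: YES.
Slack = (n − k + 1) − d = 8.
The code is NOT MDS (slack = 8 > 0).
Description: the claimed parameters are [12, 2, 3]_3; such a code would be non-MDS.


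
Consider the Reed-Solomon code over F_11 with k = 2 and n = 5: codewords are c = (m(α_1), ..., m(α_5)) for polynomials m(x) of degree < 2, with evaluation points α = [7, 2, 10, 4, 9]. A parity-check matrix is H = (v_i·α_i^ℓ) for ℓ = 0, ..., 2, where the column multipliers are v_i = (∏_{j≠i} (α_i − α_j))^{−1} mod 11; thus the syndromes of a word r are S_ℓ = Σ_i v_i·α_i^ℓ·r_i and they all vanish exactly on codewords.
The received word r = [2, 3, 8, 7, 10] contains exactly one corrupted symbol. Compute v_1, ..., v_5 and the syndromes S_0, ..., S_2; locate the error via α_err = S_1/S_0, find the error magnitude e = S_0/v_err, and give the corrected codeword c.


S = (10, 2, 7), error at position 5, error magnitude e = 4, c = [2, 3, 8, 7, 6].

Step 1: column multipliers v_i = (∏_{j≠i}(α_i − α_j))^{−1} mod 11.
  i = 1 (α = 7): (7−2)(7−10)(7−4)(7−9) = 5·(−3)·3·(−2) = 90 ≡ 2, so v_1 = 2^{−1} = 6 (mod 11).
  i = 2 (α = 2): (2−7)(2−10)(2−4)(2−9) = (−5)·(−8)·(−2)·(−7) = 560 ≡ 10, so v_2 = 10^{−1} = 10 (mod 11).
  i = 3 (α = 10): (10−7)(10−2)(10−4)(10−9) = 3·8·6·1 = 144 ≡ 1, so v_3 = 1^{−1} = 1 (mod 11).
  i = 4 (α = 4): (4−7)(4−2)(4−10)(4−9) = (−3)·2·(−6)·(−5) = −180 ≡ 7, so v_4 = 7^{−1} = 8 (mod 11).
  i = 5 (α = 9): (9−7)(9−2)(9−10)(9−4) = 2·7·(−1)·5 = −70 ≡ 7, so v_5 = 7^{−1} = 8 (mod 11).
  v = [6, 10, 1, 8, 8].
Step 2: syndromes of r = [2, 3, 8, 7, 10] (all sums mod 11).
  S_0 = Σ v_i r_i = 6·2 + 10·3 + 1·8 + 8·7 + 8·10 = 186 ≡ 10.
  S_1 = Σ v_i α_i r_i = 6·7·2 + 10·2·3 + 1·10·8 + 8·4·7 + 8·9·10 = 1168 ≡ 2.
  α_i^2 mod 11 = [5, 4, 1, 5, 4].
  S_2 = Σ v_i α_i^2 r_i = 6·5·2 + 10·4·3 + 1·1·8 + 8·5·7 + 8·4·10 = 788 ≡ 7.
  S = (10, 2, 7) ≠ 0, so r is not a codeword (an error is present).
Step 3: locate the error. For a single error e at position i, S_ℓ = v_i·e·α_i^ℓ, so α_err = S_1/S_0.
  S_0^{−1} = 10^{−1} = 10 (mod 11), so α_err = 2·10 = 20 ≡ 9 = α_5. Error position i = 5.
  Consistency check: S_2/S_1 = 7·6 = 42 ≡ 9 = α_err ✓ (single-error assumption holds).
Step 4: error magnitude e = S_0/v_5 = S_0·∏_{j≠5}(α_5 − α_j) = 10·7 = 70 ≡ 4 (mod 11).
Step 5: correct position 5: c_5 = r_5 − e = 10 − 4 ≡ 6 (mod 11). Hence c = [2, 3, 8, 7, 6].
  Check: interpolating c through the α_i gives m(x) = 10 + 2·x (degree < 2) with m(α_i) = c_i for every i, so c is indeed a codeword.


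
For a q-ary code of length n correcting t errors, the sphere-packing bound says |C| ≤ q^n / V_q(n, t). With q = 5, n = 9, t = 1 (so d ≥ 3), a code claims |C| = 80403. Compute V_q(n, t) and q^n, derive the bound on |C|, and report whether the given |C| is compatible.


V_q(n, t) = 37, q^n = 1953125, Hamming bound = 52787, |C| = 80403 > bound (violated).

Step 1: Compute V_q(n, t) = Σ_{j=0}^1 C(n, j) (q−1)^j.
  j = 0: C(9,0)·(4)^0 = 1·1 = 1.
  j = 1: C(9,1)·(4)^1 = 9·4 = 36.
  V_q(n, t) = 1 + 36 = 37.
Step 2: q^n = 5^9 = 1953125.
Step 3: Hamming bound ⌊q^n / V_q(n,t)⌋ = ⌊1953125/37⌋ = 52787.
Step 4: Compare |C| = 80403 to 52787: violated.
The claimed |C| lies above the Hamming bound, so no 5-ary code of length 9 with d ≥ 3 can have 80403 codewords.


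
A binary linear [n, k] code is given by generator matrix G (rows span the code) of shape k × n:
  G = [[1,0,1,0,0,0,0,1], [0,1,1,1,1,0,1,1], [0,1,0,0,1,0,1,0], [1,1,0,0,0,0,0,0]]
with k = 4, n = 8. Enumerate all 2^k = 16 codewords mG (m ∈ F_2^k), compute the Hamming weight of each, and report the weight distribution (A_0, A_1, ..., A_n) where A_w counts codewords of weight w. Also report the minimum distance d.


Weight distribution: A_0 = 1, A_2 = 3, A_3 = 6, A_4 = 1, A_5 = 2, A_6 = 3. Minimum distance d = 2.

Enumerate all 2^4 = 16 messages m ∈ F_2^4.
For each, compute codeword c = mG in F_2^8, then tally its weight.
  m = 0000 → c = 00000000, weight = 0.
  m = 1000 → c = 10100001, weight = 3.
  m = 0100 → c = 01111011, weight = 6.
  m = 1100 → c = 11011010, weight = 5.
  m = 0010 → c = 01001010, weight = 3.
  m = 1010 → c = 11101011, weight = 6.
  m = 0110 → c = 00110001, weight = 3.
  m = 1110 → c = 10010000, weight = 2.
  m = 0001 → c = 11000000, weight = 2.
  m = 1001 → c = 01100001, weight = 3.
  m = 0101 → c = 10111011, weight = 6.
  m = 1101 → c = 00011010, weight = 3.
  m = 0011 → c = 10001010, weight = 3.
  m = 1011 → c = 00101011, weight = 4.
  m = 0111 → c = 11110001, weight = 5.
  m = 1111 → c = 01010000, weight = 2.
Tally weights:
  weight 0: 1 codewords.
  weight 2: 3 codewords.
  weight 3: 6 codewords.
  weight 4: 1 codewords.
  weight 5: 2 codewords.
  weight 6: 3 codewords.
Minimum distance d = smallest w > 0 with A_w > 0 = 2.
Sanity: Σ A_w = 16 = 2^4 = 16 ✓.


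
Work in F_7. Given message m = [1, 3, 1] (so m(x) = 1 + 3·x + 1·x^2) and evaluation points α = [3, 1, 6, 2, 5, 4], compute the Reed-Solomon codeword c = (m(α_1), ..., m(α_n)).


c = [5, 5, 6, 4, 6, 1]

Message polynomial: m(x) = 1 + 3·x + 1·x^2 (mod 7).
For each evaluation point α_i, compute m(α_i) mod 7:
  α_1 = 3: Horner steps 1 → 6 → 5, so m(3) = 5.
  α_2 = 1: Horner steps 1 → 4 → 5, so m(1) = 5.
  α_3 = 6: Horner steps 1 → 2 → 6, so m(6) = 6.
  α_4 = 2: Horner steps 1 → 5 → 4, so m(2) = 4.
  α_5 = 5: Horner steps 1 → 1 → 6, so m(5) = 6.
  α_6 = 4: Horner steps 1 → 0 → 1, so m(4) = 1.
Codeword c = [5, 5, 6, 4, 6, 1] ∈ F_7^6.


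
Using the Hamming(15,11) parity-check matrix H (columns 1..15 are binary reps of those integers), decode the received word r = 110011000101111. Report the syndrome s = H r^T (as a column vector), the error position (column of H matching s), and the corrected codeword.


s = (1, 0, 1, 0)^T, error position = 10, corrected codeword c = 110011000001111

Compute s = H r^T mod 2 one row at a time:
  s_1 = 0 + 0 + 1 + 0 + 1 + 1 + 1 + 1 = 5 ≡ 1 (mod 2).
  s_2 = 0 + 1 + 1 + 0 + 1 + 1 + 1 + 1 = 6 ≡ 0 (mod 2).
  s_3 = 1 + 0 + 1 + 0 + 1 + 0 + 1 + 1 = 5 ≡ 1 (mod 2).
  s_4 = 1 + 0 + 1 + 0 + 0 + 0 + 1 + 1 = 4 ≡ 0 (mod 2).
s = (1, 0, 1, 0)^T — this equals column 10 of H (binary 1010), so error is at position 10.
Correct: flip bit 10 of r = 110011000101111 to get c = 110011000001111.


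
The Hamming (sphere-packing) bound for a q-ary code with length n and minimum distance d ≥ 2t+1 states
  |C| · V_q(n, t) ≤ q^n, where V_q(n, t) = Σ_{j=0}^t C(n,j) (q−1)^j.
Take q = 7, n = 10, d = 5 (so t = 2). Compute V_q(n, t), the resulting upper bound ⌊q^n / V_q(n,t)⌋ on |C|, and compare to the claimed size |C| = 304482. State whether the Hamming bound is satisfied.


V_q(n, t) = 1681, q^n = 282475249, Hamming bound = 168040, |C| = 304482 > bound (violated).

Step 1: Compute V_q(n, t) = Σ_{j=0}^2 C(n, j) (q−1)^j.
  j = 0: C(10,0)·(6)^0 = 1·1 = 1.
  j = 1: C(10,1)·(6)^1 = 10·6 = 60.
  j = 2: C(10,2)·(6)^2 = 45·36 = 1620.
  V_q(n, t) = 1 + 60 + 1620 = 1681.
Step 2: q^n = 7^10 = 282475249.
Step 3: Hamming bound ⌊q^n / V_q(n,t)⌋ = ⌊282475249/1681⌋ = 168040.
Step 4: Compare |C| = 304482 to 168040: violated.
The claimed |C| lies above the Hamming bound, so no 7-ary code of length 10 with d ≥ 5 can have 304482 codewords.


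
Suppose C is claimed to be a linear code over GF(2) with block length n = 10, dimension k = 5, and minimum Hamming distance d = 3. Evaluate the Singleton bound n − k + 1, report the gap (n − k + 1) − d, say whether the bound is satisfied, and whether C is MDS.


Singleton RHS = n − k + 1 = 6, slack = 3, bound satisfied, not MDS.

Singleton bound: d ≤ n − k + 1.
Here n = 10, k = 5, so n − k + 1 = 6.
Given d = 3, check d ≤ 6: YES.
Slack = (n − k + 1) − d = 3.
The code is NOT MDS (slack = 3 > 0).
Description: the claimed parameters are [10, 5, 3]_2; such a code would be non-MDS.


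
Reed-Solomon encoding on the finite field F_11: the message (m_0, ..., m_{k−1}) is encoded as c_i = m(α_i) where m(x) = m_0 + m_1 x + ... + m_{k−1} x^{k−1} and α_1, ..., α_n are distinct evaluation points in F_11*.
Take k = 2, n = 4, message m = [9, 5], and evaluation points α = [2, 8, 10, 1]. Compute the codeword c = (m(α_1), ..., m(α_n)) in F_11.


c = [8, 5, 4, 3]

Message polynomial: m(x) = 9 + 5·x (mod 11).
For each evaluation point α_i, compute m(α_i) mod 11:
  α_1 = 2: Horner steps 5 → 8, so m(2) = 8.
  α_2 = 8: Horner steps 5 → 5, so m(8) = 5.
  α_3 = 10: Horner steps 5 → 4, so m(10) = 4.
  α_4 = 1: Horner steps 5 → 3, so m(1) = 3.
Codeword c = [8, 5, 4, 3] ∈ F_11^4.
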